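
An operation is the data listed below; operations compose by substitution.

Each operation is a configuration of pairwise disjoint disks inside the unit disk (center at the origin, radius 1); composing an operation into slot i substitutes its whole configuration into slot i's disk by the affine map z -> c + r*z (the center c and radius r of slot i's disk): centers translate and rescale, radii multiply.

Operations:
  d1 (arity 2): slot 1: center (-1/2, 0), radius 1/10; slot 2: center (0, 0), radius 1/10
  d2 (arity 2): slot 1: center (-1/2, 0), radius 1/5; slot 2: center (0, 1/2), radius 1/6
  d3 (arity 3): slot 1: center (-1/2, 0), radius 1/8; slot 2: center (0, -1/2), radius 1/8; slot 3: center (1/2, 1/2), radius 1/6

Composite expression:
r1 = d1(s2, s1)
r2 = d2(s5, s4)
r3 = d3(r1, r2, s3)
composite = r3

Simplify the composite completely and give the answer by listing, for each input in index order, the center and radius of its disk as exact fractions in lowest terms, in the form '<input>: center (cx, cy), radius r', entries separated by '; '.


s1: center (-1/2, 0), radius 1/80; s2: center (-9/16, 0), radius 1/80; s3: center (1/2, 1/2), radius 1/6; s4: center (0, -7/16), radius 1/48; s5: center (-1/16, -1/2), radius 1/40


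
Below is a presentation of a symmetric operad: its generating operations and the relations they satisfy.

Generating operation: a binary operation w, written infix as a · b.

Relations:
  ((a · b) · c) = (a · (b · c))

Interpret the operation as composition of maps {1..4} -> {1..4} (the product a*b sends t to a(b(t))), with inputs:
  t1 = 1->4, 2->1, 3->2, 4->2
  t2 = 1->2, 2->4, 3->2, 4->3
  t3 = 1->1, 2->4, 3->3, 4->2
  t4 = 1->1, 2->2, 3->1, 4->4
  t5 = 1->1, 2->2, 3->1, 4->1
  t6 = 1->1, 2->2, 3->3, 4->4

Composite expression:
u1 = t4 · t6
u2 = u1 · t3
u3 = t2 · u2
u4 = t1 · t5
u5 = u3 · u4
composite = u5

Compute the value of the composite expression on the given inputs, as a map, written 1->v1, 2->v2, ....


1->4, 2->2, 3->4, 4->4


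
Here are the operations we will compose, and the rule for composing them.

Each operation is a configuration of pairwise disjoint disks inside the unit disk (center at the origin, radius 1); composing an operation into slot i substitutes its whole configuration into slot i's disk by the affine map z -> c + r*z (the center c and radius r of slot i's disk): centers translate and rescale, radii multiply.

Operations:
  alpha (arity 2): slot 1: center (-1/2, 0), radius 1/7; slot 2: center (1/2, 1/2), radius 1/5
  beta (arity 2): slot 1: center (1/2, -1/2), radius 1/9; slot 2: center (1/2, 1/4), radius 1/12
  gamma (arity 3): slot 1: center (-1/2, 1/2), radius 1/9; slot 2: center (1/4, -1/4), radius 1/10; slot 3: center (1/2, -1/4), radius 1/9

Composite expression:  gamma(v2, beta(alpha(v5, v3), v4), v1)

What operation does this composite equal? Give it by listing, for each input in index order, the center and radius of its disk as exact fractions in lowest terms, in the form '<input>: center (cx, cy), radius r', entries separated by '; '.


Only the slot chain above each v matters under gamma; compose those maps.
input v2: composing its 1 substitution step yields center (-1/2, 1/2), radius 1/9
input v5: composing its 3 substitution steps yields center (53/180, -3/10), radius 1/630
input v3: composing its 3 substitution steps yields center (11/36, -53/180), radius 1/450
input v4: composing its 2 substitution steps yields center (3/10, -9/40), radius 1/120
input v1: composing its 1 substitution step yields center (1/2, -1/4), radius 1/9

v1: center (1/2, -1/4), radius 1/9; v2: center (-1/2, 1/2), radius 1/9; v3: center (11/36, -53/180), radius 1/450; v4: center (3/10, -9/40), radius 1/120; v5: center (53/180, -3/10), radius 1/630


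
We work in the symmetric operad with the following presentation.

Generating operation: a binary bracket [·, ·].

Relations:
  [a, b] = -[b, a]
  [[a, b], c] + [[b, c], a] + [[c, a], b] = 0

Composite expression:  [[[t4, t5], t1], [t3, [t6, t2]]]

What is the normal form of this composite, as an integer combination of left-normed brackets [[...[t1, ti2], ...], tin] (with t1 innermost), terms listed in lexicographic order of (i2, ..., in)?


Left-normed coefficients sit on the t1-initial expansion words.
Composite bracket: [[[t4, t5], t1], [t3, [t6, t2]]]
Expanding via [a, b] = ab - ba: 32 signed words (2^5 = 32).
The t1-initial words carry the normal form:
  word t1t4t5t2t6t3 has sign -1, contributing -[[[[[t1, t4], t5], t2], t6], t3]
  word t1t4t5t3t2t6 has sign +1, contributing +[[[[[t1, t4], t5], t3], t2], t6]
  word t1t4t5t3t6t2 has sign -1, contributing -[[[[[t1, t4], t5], t3], t6], t2]
  word t1t4t5t6t2t3 has sign +1, contributing +[[[[[t1, t4], t5], t6], t2], t3]
  word t1t5t4t2t6t3 has sign +1, contributing +[[[[[t1, t5], t4], t2], t6], t3]
  word t1t5t4t3t2t6 has sign -1, contributing -[[[[[t1, t5], t4], t3], t2], t6]
  word t1t5t4t3t6t2 has sign +1, contributing +[[[[[t1, t5], t4], t3], t6], t2]
  word t1t5t4t6t2t3 has sign -1, contributing -[[[[[t1, t5], t4], t6], t2], t3]

-[[[[[t1, t4], t5], t2], t6], t3] + [[[[[t1, t4], t5], t3], t2], t6] - [[[[[t1, t4], t5], t3], t6], t2] + [[[[[t1, t4], t5], t6], t2], t3] + [[[[[t1, t5], t4], t2], t6], t3] - [[[[[t1, t5], t4], t3], t2], t6] + [[[[[t1, t5], t4], t3], t6], t2] - [[[[[t1, t5], t4], t6], t2], t3]


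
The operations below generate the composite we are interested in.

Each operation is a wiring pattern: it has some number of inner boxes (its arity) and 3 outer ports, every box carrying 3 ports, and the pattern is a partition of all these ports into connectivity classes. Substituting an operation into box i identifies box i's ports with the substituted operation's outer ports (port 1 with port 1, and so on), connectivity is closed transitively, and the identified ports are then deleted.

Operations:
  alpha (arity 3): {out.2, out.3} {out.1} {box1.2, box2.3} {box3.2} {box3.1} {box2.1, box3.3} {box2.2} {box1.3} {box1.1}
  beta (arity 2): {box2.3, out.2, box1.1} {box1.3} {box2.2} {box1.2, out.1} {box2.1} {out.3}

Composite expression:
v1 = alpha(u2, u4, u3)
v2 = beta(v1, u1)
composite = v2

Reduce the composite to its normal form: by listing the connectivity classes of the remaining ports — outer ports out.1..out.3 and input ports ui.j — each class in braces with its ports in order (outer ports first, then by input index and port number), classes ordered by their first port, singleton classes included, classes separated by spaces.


Reachability decides: close wires over beta-identified ports.
stage alpha: inputs (u2, u4, u3), connectivity {out.1} {out.2, out.3} {u2.1} {u2.2, u4.3} {u2.3} {u3.1} {u3.2} {u3.3, u4.1} {u4.2}, out.j its boundary
stage beta: inputs (u2, u4, u3, u1), connectivity {out.1} {out.2, u1.3} {out.3} {u1.1} {u1.2} {u2.1} {u2.2, u4.3} {u2.3} {u3.1} {u3.2} {u3.3, u4.1} {u4.2}, out.j its boundary

{out.1} {out.2, u1.3} {out.3} {u1.1} {u1.2} {u2.1} {u2.2, u4.3} {u2.3} {u3.1} {u3.2} {u3.3, u4.1} {u4.2}


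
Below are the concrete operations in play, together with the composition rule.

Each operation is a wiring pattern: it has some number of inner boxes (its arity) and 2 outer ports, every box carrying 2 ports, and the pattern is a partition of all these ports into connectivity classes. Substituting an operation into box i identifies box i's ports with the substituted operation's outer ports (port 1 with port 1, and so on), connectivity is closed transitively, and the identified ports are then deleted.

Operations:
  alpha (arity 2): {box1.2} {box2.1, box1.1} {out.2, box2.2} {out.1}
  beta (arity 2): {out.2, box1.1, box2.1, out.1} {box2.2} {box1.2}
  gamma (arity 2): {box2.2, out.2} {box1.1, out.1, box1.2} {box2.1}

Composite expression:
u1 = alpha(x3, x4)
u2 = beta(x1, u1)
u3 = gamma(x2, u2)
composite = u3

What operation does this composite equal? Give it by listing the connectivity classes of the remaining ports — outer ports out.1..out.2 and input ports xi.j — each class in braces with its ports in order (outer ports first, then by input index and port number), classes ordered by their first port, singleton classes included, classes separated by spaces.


Connectivity passes through glued gamma-boundaries; trace each wire chain.
after alpha, the pattern on (x3, x4) reads {out.1} {out.2, x4.2} {x3.1, x4.1} {x3.2} (out.j = its outer ports)
after beta, the pattern on (x1, x3, x4) reads {out.1, out.2, x1.1} {x1.2} {x3.1, x4.1} {x3.2} {x4.2} (out.j = its outer ports)
after gamma, the pattern on (x2, x1, x3, x4) reads {out.1, x2.1, x2.2} {out.2, x1.1} {x1.2} {x3.1, x4.1} {x3.2} {x4.2} (out.j = its outer ports)

{out.1, x2.1, x2.2} {out.2, x1.1} {x1.2} {x3.1, x4.1} {x3.2} {x4.2}


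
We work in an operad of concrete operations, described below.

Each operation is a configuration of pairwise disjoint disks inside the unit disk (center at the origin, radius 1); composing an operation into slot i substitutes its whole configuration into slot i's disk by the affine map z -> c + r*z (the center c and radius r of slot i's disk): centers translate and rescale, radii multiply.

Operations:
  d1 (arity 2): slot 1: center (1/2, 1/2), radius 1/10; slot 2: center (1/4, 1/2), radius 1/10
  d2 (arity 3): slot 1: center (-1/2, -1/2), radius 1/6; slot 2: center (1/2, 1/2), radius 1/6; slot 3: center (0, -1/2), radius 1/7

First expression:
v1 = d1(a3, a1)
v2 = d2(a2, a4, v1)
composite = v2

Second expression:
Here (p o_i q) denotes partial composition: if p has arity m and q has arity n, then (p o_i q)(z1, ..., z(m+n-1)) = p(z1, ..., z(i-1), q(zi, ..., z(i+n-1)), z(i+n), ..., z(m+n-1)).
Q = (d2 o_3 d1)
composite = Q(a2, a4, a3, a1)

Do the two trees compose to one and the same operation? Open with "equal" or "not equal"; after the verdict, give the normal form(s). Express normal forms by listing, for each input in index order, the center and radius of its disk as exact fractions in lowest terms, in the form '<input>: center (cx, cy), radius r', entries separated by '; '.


equal — both sides give a1: center (1/28, -3/7), radius 1/70; a2: center (-1/2, -1/2), radius 1/6; a3: center (1/14, -3/7), radius 1/70; a4: center (1/2, 1/2), radius 1/6


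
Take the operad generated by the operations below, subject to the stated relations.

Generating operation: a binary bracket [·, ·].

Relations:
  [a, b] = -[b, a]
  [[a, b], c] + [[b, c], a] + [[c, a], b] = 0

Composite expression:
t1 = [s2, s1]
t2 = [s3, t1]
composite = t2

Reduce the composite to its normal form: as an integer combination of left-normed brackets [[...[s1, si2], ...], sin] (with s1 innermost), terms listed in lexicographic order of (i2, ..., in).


Antisymmetry and Jacobi reduce to s1-anchored left-normed brackets.
Composite bracket: [s3, [s2, s1]]
Under [a, b] = ab - ba we get 4 signed associative words (2^2 = 4).
Keep just the words that open with s1:
  sign of s1s2s3 is +1, so it contributes +[[s1, s2], s3]

[[s1, s2], s3]


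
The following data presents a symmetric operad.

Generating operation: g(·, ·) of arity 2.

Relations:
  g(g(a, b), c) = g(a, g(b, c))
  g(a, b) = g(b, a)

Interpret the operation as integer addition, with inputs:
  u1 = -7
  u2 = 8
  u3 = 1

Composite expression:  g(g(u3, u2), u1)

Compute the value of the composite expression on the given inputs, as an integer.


2

g(u3, u2) = 9
g(g(u3, u2), u1) = 2


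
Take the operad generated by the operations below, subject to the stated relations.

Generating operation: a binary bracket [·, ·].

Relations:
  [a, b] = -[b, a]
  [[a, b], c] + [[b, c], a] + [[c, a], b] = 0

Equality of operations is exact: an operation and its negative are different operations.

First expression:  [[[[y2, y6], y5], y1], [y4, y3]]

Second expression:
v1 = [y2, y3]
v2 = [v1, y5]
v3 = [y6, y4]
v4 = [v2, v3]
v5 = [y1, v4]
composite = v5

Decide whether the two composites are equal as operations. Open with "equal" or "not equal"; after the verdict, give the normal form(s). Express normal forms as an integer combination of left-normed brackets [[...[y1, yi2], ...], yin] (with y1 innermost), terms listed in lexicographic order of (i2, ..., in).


not equal; first: [[[[[y1, y2], y6], y5], y3], y4] - [[[[[y1, y2], y6], y5], y4], y3] - [[[[[y1, y5], y2], y6], y3], y4] + [[[[[y1, y5], y2], y6], y4], y3] + [[[[[y1, y5], y6], y2], y3], y4] - [[[[[y1, y5], y6], y2], y4], y3] - [[[[[y1, y6], y2], y5], y3], y4] + [[[[[y1, y6], y2], y5], y4], y3]; second: -[[[[[y1, y2], y3], y5], y4], y6] + [[[[[y1, y2], y3], y5], y6], y4] + [[[[[y1, y3], y2], y5], y4], y6] - [[[[[y1, y3], y2], y5], y6], y4] + [[[[[y1, y4], y6], y2], y3], y5] - [[[[[y1, y4], y6], y3], y2], y5] - [[[[[y1, y4], y6], y5], y2], y3] + [[[[[y1, y4], y6], y5], y3], y2] + [[[[[y1, y5], y2], y3], y4], y6] - [[[[[y1, y5], y2], y3], y6], y4] - [[[[[y1, y5], y3], y2], y4], y6] + [[[[[y1, y5], y3], y2], y6], y4] - [[[[[y1, y6], y4], y2], y3], y5] + [[[[[y1, y6], y4], y3], y2], y5] + [[[[[y1, y6], y4], y5], y2], y3] - [[[[[y1, y6], y4], y5], y3], y2]

Reducing the first expression gives [[[[[y1, y2], y6], y5], y3], y4] - [[[[[y1, y2], y6], y5], y4], y3] - [[[[[y1, y5], y2], y6], y3], y4] + [[[[[y1, y5], y2], y6], y4], y3] + [[[[[y1, y5], y6], y2], y3], y4] - [[[[[y1, y5], y6], y2], y4], y3] - [[[[[y1, y6], y2], y5], y3], y4] + [[[[[y1, y6], y2], y5], y4], y3]
Reducing the second expression gives -[[[[[y1, y2], y3], y5], y4], y6] + [[[[[y1, y2], y3], y5], y6], y4] + [[[[[y1, y3], y2], y5], y4], y6] - [[[[[y1, y3], y2], y5], y6], y4] + [[[[[y1, y4], y6], y2], y3], y5] - [[[[[y1, y4], y6], y3], y2], y5] - [[[[[y1, y4], y6], y5], y2], y3] + [[[[[y1, y4], y6], y5], y3], y2] + [[[[[y1, y5], y2], y3], y4], y6] - [[[[[y1, y5], y2], y3], y6], y4] - [[[[[y1, y5], y3], y2], y4], y6] + [[[[[y1, y5], y3], y2], y6], y4] - [[[[[y1, y6], y4], y2], y3], y5] + [[[[[y1, y6], y4], y3], y2], y5] + [[[[[y1, y6], y4], y5], y2], y3] - [[[[[y1, y6], y4], y5], y3], y2]
They disagree, so not equal.


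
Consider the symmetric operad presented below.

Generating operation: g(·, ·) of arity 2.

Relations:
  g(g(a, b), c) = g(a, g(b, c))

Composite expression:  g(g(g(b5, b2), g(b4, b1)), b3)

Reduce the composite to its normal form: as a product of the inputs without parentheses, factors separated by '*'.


b5 * b2 * b4 * b1 * b3

Every regrouping of g is equal, so read the b-inputs in written order.
g(b5, b2) reduces to b5 * b2
g(b4, b1) reduces to b4 * b1
g(g(b5, b2), g(b4, b1)) reduces to b5 * b2 * b4 * b1
g(g(g(b5, b2), g(b4, b1)), b3) reduces to b5 * b2 * b4 * b1 * b3


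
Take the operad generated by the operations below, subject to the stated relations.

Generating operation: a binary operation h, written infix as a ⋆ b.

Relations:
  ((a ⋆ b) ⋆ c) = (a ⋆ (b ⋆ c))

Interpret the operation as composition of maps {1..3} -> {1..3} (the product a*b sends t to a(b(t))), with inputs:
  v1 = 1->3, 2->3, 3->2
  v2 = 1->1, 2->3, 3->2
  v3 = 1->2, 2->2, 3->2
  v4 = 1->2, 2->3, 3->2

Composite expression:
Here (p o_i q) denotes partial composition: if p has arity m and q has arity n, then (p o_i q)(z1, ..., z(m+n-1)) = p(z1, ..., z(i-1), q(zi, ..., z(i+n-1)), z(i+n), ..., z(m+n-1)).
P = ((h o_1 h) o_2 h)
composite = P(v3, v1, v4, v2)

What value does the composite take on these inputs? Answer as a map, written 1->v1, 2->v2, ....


1->2, 2->2, 3->2

(v1 ⋆ v4) = 1->3, 2->2, 3->3
(v3 ⋆ (v1 ⋆ v4)) = 1->2, 2->2, 3->2
((v3 ⋆ (v1 ⋆ v4)) ⋆ v2) = 1->2, 2->2, 3->2


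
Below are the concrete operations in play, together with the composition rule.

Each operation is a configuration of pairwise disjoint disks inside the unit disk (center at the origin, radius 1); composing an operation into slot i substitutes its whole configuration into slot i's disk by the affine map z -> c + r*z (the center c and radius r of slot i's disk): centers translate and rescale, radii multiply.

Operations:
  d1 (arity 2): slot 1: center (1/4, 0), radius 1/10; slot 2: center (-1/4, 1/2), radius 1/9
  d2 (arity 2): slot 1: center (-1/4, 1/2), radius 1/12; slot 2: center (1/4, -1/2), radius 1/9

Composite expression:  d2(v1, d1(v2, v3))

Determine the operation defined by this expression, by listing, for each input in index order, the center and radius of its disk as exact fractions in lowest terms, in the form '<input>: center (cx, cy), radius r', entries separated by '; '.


v1: center (-1/4, 1/2), radius 1/12; v2: center (5/18, -1/2), radius 1/90; v3: center (2/9, -4/9), radius 1/81


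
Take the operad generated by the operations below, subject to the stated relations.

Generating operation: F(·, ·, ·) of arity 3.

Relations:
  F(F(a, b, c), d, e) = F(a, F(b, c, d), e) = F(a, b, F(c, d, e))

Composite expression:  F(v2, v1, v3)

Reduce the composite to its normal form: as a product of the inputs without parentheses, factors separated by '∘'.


Under associativity of F, the answer is the v's in reading order.
F(v2, v1, v3) flattens to v2 ∘ v1 ∘ v3

v2 ∘ v1 ∘ v3


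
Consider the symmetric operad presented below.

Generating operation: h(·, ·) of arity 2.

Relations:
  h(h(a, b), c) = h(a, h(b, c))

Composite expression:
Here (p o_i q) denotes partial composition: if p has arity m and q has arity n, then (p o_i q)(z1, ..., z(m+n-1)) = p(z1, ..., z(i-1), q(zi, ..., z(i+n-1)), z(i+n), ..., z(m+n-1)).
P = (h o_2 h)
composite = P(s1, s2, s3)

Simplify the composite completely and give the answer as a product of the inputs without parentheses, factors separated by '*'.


s1 * s2 * s3


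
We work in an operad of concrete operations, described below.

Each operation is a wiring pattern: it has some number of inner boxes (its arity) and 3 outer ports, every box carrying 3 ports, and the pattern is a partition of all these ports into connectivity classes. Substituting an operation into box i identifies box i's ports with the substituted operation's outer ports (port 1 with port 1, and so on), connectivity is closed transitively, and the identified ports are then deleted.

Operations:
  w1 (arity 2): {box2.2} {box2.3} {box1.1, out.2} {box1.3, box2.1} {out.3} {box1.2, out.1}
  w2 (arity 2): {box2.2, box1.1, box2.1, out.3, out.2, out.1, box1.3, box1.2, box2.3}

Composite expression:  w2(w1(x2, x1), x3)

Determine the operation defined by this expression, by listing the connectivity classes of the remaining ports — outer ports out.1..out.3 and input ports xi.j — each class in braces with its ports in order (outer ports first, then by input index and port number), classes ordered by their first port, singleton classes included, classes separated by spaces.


Treat the ports identified at w2 as solder joints: merge, then drop.
the subtree at w1 composes to {out.1, x2.2} {out.2, x2.1} {out.3} {x1.1, x2.3} {x1.2} {x1.3} on (x2, x1); out.j = own outer ports
the subtree at w2 composes to {out.1, out.2, out.3, x2.1, x2.2, x3.1, x3.2, x3.3} {x1.1, x2.3} {x1.2} {x1.3} on (x2, x1, x3); out.j = own outer ports

{out.1, out.2, out.3, x2.1, x2.2, x3.1, x3.2, x3.3} {x1.1, x2.3} {x1.2} {x1.3}


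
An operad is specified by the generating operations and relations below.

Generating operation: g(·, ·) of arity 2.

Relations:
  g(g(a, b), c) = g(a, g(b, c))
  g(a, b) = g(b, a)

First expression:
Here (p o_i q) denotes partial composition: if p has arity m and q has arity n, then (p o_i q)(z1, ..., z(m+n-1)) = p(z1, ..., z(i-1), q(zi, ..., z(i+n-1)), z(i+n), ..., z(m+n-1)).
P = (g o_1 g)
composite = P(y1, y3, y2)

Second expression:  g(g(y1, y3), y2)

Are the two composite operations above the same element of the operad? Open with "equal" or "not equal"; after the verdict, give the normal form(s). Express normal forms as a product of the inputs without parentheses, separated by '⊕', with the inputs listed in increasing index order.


equal: each reduces to y1 ⊕ y2 ⊕ y3

The first expression reduces to y1 ⊕ y2 ⊕ y3
The second expression reduces to y1 ⊕ y2 ⊕ y3
One common form — equal.


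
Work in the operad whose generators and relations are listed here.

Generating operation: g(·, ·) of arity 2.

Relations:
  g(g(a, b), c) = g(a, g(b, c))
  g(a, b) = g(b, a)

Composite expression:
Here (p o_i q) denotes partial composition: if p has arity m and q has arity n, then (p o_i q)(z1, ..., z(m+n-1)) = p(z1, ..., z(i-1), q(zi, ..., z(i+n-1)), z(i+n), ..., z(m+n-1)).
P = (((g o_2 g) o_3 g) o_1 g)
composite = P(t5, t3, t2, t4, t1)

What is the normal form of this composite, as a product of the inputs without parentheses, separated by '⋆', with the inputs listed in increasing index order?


t1 ⋆ t2 ⋆ t3 ⋆ t4 ⋆ t5

With g associative and commutative, the t-input set is all that matters.
g(t5, t3) linearizes to t5 ⋆ t3
g(t4, t1) linearizes to t4 ⋆ t1
g(t2, g(t4, t1)) linearizes to t2 ⋆ t4 ⋆ t1
g(g(t5, t3), g(t2, g(t4, t1))) linearizes to t5 ⋆ t3 ⋆ t2 ⋆ t4 ⋆ t1
rearranged into index order: t1 ⋆ t2 ⋆ t3 ⋆ t4 ⋆ t5


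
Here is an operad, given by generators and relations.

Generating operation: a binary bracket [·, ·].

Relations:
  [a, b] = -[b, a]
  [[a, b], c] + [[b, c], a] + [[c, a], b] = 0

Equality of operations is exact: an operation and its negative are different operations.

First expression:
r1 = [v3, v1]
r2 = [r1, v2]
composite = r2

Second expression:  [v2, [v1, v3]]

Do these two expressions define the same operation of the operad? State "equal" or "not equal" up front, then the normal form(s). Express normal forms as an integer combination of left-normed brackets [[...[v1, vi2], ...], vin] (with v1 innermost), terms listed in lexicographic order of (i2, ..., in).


equal — both sides give -[[v1, v3], v2]

Reducing the first expression gives -[[v1, v3], v2]
Reducing the second expression gives -[[v1, v3], v2]
Identical normal forms: equal.


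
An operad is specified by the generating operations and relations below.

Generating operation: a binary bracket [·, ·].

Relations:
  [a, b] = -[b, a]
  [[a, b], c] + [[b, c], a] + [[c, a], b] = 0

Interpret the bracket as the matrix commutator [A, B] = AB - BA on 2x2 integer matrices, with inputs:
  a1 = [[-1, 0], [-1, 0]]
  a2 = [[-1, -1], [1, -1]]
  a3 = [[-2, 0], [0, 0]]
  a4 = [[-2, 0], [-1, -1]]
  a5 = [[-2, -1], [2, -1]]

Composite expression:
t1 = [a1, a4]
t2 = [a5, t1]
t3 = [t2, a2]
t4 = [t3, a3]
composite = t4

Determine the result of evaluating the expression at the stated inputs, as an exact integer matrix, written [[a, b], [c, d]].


[[0, 0], [0, 0]]

[a1, a4] = [[0, 0], [0, 0]]
[a5, [a1, a4]] = [[0, 0], [0, 0]]
[[a5, [a1, a4]], a2] = [[0, 0], [0, 0]]
[[[a5, [a1, a4]], a2], a3] = [[0, 0], [0, 0]]


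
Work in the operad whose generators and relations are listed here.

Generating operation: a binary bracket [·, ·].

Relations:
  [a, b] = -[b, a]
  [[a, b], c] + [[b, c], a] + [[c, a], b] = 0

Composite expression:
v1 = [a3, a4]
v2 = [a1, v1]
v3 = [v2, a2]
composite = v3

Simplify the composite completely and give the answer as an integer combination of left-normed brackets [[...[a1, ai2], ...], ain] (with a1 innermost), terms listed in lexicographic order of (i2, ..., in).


[[[a1, a3], a4], a2] - [[[a1, a4], a3], a2]


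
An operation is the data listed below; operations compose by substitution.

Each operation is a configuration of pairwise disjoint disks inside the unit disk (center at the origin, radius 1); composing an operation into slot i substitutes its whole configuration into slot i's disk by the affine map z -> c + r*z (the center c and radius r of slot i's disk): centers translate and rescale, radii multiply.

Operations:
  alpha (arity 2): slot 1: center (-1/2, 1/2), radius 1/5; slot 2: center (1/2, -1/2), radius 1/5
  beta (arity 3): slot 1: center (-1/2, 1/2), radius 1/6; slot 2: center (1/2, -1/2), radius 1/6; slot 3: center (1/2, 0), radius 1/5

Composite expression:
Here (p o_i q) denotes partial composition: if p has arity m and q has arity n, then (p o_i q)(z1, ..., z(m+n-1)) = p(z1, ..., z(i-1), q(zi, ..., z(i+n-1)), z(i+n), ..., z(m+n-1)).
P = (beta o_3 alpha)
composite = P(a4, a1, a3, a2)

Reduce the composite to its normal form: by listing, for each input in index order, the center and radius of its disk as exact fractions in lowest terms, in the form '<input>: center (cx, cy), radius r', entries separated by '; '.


Follow each a-input down from beta: c' goes to c + r*c', radius to r*r'.
input a4: applying the 1 nested substitution gives center (-1/2, 1/2), radius 1/6
input a1: applying the 1 nested substitution gives center (1/2, -1/2), radius 1/6
input a3: applying the 2 nested substitutions gives center (2/5, 1/10), radius 1/25
input a2: applying the 2 nested substitutions gives center (3/5, -1/10), radius 1/25

a1: center (1/2, -1/2), radius 1/6; a2: center (3/5, -1/10), radius 1/25; a3: center (2/5, 1/10), radius 1/25; a4: center (-1/2, 1/2), radius 1/6


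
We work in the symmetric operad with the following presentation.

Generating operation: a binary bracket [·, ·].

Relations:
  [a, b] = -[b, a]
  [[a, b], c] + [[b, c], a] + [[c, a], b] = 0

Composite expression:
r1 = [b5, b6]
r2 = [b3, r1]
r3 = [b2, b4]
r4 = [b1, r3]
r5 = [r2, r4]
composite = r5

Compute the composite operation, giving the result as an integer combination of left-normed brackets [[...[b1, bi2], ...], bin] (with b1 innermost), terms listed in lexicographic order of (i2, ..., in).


-[[[[[b1, b2], b4], b3], b5], b6] + [[[[[b1, b2], b4], b3], b6], b5] + [[[[[b1, b2], b4], b5], b6], b3] - [[[[[b1, b2], b4], b6], b5], b3] + [[[[[b1, b4], b2], b3], b5], b6] - [[[[[b1, b4], b2], b3], b6], b5] - [[[[[b1, b4], b2], b5], b6], b3] + [[[[[b1, b4], b2], b6], b5], b3]

Skip Jacobi rewriting: expand, keep b1-initial words, read off terms.
Composite bracket: [[b3, [b5, b6]], [b1, [b2, b4]]]
Full expansion: 32 signed words from ab - ba (2^5 = 32).
Coefficients come from the b1-initial words:
  sign of b1b2b4b3b5b6 is -1, so it contributes -[[[[[b1, b2], b4], b3], b5], b6]
  sign of b1b2b4b3b6b5 is +1, so it contributes +[[[[[b1, b2], b4], b3], b6], b5]
  sign of b1b2b4b5b6b3 is +1, so it contributes +[[[[[b1, b2], b4], b5], b6], b3]
  sign of b1b2b4b6b5b3 is -1, so it contributes -[[[[[b1, b2], b4], b6], b5], b3]
  sign of b1b4b2b3b5b6 is +1, so it contributes +[[[[[b1, b4], b2], b3], b5], b6]
  sign of b1b4b2b3b6b5 is -1, so it contributes -[[[[[b1, b4], b2], b3], b6], b5]
  sign of b1b4b2b5b6b3 is -1, so it contributes -[[[[[b1, b4], b2], b5], b6], b3]
  sign of b1b4b2b6b5b3 is +1, so it contributes +[[[[[b1, b4], b2], b6], b5], b3]


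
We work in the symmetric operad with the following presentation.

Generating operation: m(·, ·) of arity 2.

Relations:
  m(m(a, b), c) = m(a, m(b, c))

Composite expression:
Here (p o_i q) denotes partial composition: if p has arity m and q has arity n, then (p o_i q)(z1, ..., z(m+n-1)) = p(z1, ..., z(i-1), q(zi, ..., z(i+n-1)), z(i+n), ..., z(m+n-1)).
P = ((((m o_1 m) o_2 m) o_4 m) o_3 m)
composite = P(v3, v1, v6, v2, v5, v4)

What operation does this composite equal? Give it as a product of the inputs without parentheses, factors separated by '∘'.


v3 ∘ v1 ∘ v6 ∘ v2 ∘ v5 ∘ v4

Under associativity of m, the answer is the v's in reading order.
m(v6, v2) spells out as v6 ∘ v2
m(v1, m(v6, v2)) spells out as v1 ∘ v6 ∘ v2
m(v3, m(v1, m(v6, v2))) spells out as v3 ∘ v1 ∘ v6 ∘ v2
m(v5, v4) spells out as v5 ∘ v4
m(m(v3, m(v1, m(v6, v2))), m(v5, v4)) spells out as v3 ∘ v1 ∘ v6 ∘ v2 ∘ v5 ∘ v4


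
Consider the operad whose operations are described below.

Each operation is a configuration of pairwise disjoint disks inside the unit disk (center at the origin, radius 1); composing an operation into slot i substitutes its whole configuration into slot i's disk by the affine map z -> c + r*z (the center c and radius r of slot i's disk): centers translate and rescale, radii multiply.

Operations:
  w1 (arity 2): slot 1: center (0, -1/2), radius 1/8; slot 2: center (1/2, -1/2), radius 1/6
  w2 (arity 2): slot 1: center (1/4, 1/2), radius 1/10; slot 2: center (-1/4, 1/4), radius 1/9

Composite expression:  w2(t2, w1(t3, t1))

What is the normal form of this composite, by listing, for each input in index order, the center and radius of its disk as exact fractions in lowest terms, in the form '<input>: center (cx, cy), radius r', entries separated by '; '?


t1: center (-7/36, 7/36), radius 1/54; t2: center (1/4, 1/2), radius 1/10; t3: center (-1/4, 7/36), radius 1/72

Nesting under w2 composes maps z -> c + r*z down each t-path.
t2 passes through 1 substitution, ending at center (1/4, 1/2), radius 1/10
t3 passes through 2 substitutions, ending at center (-1/4, 7/36), radius 1/72
t1 passes through 2 substitutions, ending at center (-7/36, 7/36), radius 1/54


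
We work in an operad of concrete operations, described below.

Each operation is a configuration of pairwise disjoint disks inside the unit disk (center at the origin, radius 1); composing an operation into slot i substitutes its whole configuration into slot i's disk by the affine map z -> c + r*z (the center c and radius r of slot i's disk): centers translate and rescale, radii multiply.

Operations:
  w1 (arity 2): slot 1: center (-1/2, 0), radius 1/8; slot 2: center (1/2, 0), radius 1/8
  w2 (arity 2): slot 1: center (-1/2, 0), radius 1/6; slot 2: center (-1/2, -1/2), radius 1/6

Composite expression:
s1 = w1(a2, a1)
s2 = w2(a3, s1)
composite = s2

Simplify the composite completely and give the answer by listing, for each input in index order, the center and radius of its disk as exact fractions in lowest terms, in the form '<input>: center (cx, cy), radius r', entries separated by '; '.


a1: center (-5/12, -1/2), radius 1/48; a2: center (-7/12, -1/2), radius 1/48; a3: center (-1/2, 0), radius 1/6

Below w2, radii multiply path by path; the a-disk centers shift.
input a3: composing its 1 substitution step yields center (-1/2, 0), radius 1/6
input a2: composing its 2 substitution steps yields center (-7/12, -1/2), radius 1/48
input a1: composing its 2 substitution steps yields center (-5/12, -1/2), radius 1/48


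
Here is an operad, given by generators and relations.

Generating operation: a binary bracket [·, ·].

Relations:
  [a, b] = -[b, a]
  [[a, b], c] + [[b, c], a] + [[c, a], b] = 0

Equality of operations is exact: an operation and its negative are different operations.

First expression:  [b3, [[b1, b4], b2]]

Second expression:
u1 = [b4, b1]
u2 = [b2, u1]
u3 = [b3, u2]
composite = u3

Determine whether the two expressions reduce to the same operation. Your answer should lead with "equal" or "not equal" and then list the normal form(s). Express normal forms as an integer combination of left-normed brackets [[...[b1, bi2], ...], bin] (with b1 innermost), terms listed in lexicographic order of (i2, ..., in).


equal: each reduces to -[[[b1, b4], b2], b3]


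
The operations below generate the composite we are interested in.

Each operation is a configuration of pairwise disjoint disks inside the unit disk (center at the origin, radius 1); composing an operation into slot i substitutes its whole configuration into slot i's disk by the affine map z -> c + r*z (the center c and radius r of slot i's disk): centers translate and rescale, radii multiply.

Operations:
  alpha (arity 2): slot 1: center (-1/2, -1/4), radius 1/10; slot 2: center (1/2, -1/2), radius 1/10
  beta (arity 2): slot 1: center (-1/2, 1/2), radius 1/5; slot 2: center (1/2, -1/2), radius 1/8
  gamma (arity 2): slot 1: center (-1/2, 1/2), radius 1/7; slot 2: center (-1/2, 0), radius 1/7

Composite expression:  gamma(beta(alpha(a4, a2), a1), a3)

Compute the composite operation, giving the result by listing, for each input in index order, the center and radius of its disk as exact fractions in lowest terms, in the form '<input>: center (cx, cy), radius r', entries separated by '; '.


Each a-disk chains the slot maps above it in gamma; radii multiply.
for a4, the 3-step affine chain lands on center (-41/70, 79/140), radius 1/350
for a2, the 3-step affine chain lands on center (-39/70, 39/70), radius 1/350
for a1, the 2-step affine chain lands on center (-3/7, 3/7), radius 1/56
for a3, the 1-step affine chain lands on center (-1/2, 0), radius 1/7

a1: center (-3/7, 3/7), radius 1/56; a2: center (-39/70, 39/70), radius 1/350; a3: center (-1/2, 0), radius 1/7; a4: center (-41/70, 79/140), radius 1/350


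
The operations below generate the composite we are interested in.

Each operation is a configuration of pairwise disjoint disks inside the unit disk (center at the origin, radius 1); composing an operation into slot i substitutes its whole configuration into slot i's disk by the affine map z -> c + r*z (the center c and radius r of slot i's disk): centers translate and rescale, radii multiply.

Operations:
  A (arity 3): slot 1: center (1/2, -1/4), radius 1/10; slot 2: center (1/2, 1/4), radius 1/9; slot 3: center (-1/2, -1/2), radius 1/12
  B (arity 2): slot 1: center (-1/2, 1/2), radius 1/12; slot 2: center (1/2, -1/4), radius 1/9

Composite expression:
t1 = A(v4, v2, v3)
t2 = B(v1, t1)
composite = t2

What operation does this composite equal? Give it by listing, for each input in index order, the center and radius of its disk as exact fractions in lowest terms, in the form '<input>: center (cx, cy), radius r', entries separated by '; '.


Each v-disk chains the slot maps above it in B; radii multiply.
v1: after 1 affine step, its disk has center (-1/2, 1/2), radius 1/12
v4: after 2 affine steps, its disk has center (5/9, -5/18), radius 1/90
v2: after 2 affine steps, its disk has center (5/9, -2/9), radius 1/81
v3: after 2 affine steps, its disk has center (4/9, -11/36), radius 1/108

v1: center (-1/2, 1/2), radius 1/12; v2: center (5/9, -2/9), radius 1/81; v3: center (4/9, -11/36), radius 1/108; v4: center (5/9, -5/18), radius 1/90


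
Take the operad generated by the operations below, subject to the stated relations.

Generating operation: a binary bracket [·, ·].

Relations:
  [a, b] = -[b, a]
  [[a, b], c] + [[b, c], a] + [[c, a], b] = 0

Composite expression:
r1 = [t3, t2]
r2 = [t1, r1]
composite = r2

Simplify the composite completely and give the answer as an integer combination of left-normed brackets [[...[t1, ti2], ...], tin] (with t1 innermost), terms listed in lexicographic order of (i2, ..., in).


A multilinear Lie element is pinned by t1-initial words (t1 innermost).
Composite bracket: [t1, [t3, t2]]
Each bracket splits as ab - ba, giving 4 signed words (2^2 = 4).
Collect the words opening with t1:
  from t1t2t3, sign -1: term -[[t1, t2], t3]
  from t1t3t2, sign +1: term +[[t1, t3], t2]

-[[t1, t2], t3] + [[t1, t3], t2]


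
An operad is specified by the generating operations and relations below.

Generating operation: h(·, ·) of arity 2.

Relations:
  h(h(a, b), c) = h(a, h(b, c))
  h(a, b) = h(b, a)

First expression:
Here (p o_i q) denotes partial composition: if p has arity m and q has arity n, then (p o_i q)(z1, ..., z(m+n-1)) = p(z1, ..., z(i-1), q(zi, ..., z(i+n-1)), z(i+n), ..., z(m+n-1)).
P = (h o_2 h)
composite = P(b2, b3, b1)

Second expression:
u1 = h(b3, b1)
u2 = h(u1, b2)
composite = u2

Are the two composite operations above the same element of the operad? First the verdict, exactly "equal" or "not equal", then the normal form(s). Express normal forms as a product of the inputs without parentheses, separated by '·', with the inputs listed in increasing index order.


In normal form, the first expression is b1 · b2 · b3
In normal form, the second expression is b1 · b2 · b3
The normal forms match — equal.

equal; both compose to b1 · b2 · b3


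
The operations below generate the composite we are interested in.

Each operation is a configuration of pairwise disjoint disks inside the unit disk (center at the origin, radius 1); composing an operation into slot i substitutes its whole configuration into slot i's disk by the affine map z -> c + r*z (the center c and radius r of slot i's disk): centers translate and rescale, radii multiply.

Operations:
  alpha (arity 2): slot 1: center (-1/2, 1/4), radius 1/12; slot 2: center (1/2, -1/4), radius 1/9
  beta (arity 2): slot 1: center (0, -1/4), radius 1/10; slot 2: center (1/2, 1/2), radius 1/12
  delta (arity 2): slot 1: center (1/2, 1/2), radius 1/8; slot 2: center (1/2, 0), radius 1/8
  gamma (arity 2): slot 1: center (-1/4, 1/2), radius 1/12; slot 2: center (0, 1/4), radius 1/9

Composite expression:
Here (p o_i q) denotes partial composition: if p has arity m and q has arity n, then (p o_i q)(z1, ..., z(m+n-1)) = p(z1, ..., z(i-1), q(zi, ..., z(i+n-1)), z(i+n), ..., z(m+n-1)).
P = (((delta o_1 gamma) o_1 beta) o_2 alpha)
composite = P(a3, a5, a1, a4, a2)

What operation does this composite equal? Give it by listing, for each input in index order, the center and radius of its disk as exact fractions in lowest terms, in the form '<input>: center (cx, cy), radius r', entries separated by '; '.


a1: center (1093/2304, 2615/4608), radius 1/10368; a2: center (1/2, 0), radius 1/8; a3: center (15/32, 215/384), radius 1/960; a4: center (1/2, 17/32), radius 1/72; a5: center (1091/2304, 2617/4608), radius 1/13824

Nesting under delta composes maps z -> c + r*z down each a-path.
input a3: applying the 3 nested substitutions gives center (15/32, 215/384), radius 1/960
input a5: applying the 4 nested substitutions gives center (1091/2304, 2617/4608), radius 1/13824
input a1: applying the 4 nested substitutions gives center (1093/2304, 2615/4608), radius 1/10368
input a4: applying the 2 nested substitutions gives center (1/2, 17/32), radius 1/72
input a2: applying the 1 nested substitution gives center (1/2, 0), radius 1/8


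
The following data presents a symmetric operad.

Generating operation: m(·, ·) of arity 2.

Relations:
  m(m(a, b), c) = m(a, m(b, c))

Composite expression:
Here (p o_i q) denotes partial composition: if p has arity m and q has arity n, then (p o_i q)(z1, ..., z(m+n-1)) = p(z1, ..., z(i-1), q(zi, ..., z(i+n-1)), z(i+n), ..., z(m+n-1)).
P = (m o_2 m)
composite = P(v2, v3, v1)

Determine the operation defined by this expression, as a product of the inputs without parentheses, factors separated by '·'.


v2 · v3 · v1

Associativity of m dissolves the nesting; only the v-input order survives.
m(v3, v1) flattens to v3 · v1
m(v2, m(v3, v1)) flattens to v2 · v3 · v1


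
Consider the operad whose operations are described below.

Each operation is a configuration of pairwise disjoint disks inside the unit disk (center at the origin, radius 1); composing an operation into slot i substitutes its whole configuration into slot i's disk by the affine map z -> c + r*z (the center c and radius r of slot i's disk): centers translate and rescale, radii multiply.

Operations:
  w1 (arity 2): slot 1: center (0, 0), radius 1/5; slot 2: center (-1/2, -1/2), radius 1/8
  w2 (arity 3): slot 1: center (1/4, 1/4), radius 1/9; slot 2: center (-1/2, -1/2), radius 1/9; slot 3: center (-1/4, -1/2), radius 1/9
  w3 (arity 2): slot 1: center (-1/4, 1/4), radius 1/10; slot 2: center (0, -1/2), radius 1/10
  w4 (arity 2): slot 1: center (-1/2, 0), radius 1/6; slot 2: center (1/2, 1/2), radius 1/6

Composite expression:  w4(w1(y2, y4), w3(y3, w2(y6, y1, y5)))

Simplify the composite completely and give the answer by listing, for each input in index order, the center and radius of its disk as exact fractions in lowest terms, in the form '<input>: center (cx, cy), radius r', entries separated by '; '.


y1: center (59/120, 49/120), radius 1/540; y2: center (-1/2, 0), radius 1/30; y3: center (11/24, 13/24), radius 1/60; y4: center (-7/12, -1/12), radius 1/48; y5: center (119/240, 49/120), radius 1/540; y6: center (121/240, 101/240), radius 1/540


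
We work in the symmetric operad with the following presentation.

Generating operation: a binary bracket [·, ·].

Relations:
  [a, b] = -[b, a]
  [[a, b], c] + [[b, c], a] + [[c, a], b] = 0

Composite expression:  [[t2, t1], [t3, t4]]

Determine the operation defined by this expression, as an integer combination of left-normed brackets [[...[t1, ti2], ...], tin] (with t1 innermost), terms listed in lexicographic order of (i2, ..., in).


-[[[t1, t2], t3], t4] + [[[t1, t2], t4], t3]

Expand each bracket as ab - ba; the t1-initial words give the coefficients.
Composite bracket: [[t2, t1], [t3, t4]]
Expanding via [a, b] = ab - ba: 8 signed words (2^3 = 8).
The t1-initial words carry the normal form:
  sign of t1t2t3t4 is -1, so it contributes -[[[t1, t2], t3], t4]
  sign of t1t2t4t3 is +1, so it contributes +[[[t1, t2], t4], t3]
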